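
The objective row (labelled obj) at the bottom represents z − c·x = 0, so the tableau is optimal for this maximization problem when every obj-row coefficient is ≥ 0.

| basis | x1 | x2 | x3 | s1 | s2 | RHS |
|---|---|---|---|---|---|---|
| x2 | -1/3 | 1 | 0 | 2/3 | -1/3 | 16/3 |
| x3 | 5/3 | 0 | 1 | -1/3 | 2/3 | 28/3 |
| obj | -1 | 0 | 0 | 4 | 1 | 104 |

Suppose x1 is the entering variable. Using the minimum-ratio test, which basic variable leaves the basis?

x3

Column x1 entries and ratios — x2: -1/3 ≤ 0, skip; x3: (28/3)/(5/3) = 28/5.
Smallest ratio is 28/5 in the row of x3, so x3 leaves.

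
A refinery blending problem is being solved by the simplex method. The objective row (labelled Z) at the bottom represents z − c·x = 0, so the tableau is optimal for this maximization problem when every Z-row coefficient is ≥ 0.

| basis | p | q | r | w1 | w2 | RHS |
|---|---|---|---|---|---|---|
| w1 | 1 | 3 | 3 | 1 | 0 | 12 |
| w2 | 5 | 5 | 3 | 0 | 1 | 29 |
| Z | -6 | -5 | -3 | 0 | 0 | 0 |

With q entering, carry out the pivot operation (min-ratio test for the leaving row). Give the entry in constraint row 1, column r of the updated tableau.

Ratio test on column q — row 1: 12/3 = 4; row 2: 29/5 = 29/5. Minimum is 4 at row 1 (w1 leaves); pivot element 3.
Divide row 1 by 3; eliminate column q from the other rows.
In the new row 1, the r entry is the old entry divided by the pivot: 3/3 = 1.

1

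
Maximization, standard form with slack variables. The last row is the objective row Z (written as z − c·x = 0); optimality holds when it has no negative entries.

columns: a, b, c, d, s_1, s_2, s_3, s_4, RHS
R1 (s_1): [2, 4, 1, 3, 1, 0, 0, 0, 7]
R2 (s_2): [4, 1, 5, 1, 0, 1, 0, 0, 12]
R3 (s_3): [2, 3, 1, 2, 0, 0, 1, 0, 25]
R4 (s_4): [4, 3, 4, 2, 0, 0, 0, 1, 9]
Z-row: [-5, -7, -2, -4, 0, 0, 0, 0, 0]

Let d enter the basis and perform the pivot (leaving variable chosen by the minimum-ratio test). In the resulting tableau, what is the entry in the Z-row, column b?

Ratio test on column d — row 1: 7/3 = 7/3; row 2: 12/1 = 12; row 3: 25/2 = 25/2; row 4: 9/2 = 9/2. Minimum is 7/3 at row 1 (s_1 leaves); pivot element 3.
Divide row 1 by 3; eliminate column d from the other rows.
Z-row update in column b: -7 − (-4)·(4/3) = -5/3.

-5/3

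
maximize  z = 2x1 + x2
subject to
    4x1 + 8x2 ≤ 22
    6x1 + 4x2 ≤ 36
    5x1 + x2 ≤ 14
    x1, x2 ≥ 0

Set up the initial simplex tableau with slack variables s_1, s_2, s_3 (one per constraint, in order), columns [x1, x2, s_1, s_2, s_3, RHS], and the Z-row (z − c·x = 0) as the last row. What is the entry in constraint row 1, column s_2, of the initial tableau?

0

Slack s_2 belongs to constraint 2; its column is the unit vector e_2, so the entry in row 1 is 0.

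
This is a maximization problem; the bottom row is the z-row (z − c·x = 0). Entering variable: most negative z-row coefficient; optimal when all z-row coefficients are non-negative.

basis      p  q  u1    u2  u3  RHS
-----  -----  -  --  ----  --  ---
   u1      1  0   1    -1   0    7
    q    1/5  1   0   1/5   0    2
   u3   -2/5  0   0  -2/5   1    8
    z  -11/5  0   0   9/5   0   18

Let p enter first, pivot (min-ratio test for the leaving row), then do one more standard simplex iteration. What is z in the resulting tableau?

Ratio test on column p — row 1: 7/1 = 7; row 2: 2/(1/5) = 10; row 3: entry -2/5 ≤ 0. Minimum is 7 at row 1 (u1 leaves); pivot element 1.
Pivot on row 1; the z-row RHS becomes 18 − (-11/5)·7 = 167/5.
Next entering variable (most negative z-row entry -2/5): u2.
Ratio test on column u2 — row 1: entry -1 ≤ 0; row 2: (3/5)/(2/5) = 3/2; row 3: entry -4/5 ≤ 0. Minimum is 3/2 at row 2 (q leaves); pivot element 2/5.
After the second pivot the z-row RHS is 167/5 − (-2/5)·(3/2) = 34.

34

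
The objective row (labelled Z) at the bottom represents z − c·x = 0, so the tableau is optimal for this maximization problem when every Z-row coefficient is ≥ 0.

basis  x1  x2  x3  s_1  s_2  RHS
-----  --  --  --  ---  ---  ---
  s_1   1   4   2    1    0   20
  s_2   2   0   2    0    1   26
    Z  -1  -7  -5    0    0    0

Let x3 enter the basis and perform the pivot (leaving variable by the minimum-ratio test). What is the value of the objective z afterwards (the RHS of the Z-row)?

Ratio test on column x3 — row 1: 20/2 = 10; row 2: 26/2 = 13. Minimum is 10 at row 1 (s_1 leaves); pivot element 2.
Pivot on row 1; the Z-row RHS becomes 0 − (-5)·10 = 50.

50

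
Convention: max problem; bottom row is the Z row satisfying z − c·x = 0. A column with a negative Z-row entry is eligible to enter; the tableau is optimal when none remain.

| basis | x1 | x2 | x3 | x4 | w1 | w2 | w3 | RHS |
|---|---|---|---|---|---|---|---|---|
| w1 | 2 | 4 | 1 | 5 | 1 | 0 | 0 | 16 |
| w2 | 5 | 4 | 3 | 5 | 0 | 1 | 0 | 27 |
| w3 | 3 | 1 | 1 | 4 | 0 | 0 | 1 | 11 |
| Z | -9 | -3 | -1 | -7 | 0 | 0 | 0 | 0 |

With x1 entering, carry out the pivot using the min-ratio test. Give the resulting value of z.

Ratio test on column x1 — row 1: 16/2 = 8; row 2: 27/5 = 27/5; row 3: 11/3 = 11/3. Minimum is 11/3 at row 3 (w3 leaves); pivot element 3.
Pivot on row 3; the Z-row RHS becomes 0 − (-9)·(11/3) = 33.

33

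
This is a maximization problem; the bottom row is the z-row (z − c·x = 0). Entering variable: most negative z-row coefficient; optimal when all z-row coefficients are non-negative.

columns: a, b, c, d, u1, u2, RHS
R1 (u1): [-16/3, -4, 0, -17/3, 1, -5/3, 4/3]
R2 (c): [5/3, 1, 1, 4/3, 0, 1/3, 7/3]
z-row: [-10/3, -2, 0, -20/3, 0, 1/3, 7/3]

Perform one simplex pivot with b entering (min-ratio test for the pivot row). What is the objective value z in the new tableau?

Ratio test on column b — row 1: entry -4 ≤ 0; row 2: (7/3)/1 = 7/3. Minimum is 7/3 at row 2 (c leaves); pivot element 1.
Pivot on row 2; the z-row RHS becomes 7/3 − (-2)·(7/3) = 7.

7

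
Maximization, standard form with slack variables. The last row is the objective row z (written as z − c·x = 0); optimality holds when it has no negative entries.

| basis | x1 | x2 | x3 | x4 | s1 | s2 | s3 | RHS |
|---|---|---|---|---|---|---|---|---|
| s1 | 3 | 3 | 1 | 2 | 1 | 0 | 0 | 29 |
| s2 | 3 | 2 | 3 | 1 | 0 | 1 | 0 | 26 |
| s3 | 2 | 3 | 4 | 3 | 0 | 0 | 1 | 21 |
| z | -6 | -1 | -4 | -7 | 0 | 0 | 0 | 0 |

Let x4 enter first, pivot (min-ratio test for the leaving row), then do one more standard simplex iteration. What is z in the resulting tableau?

419/7

Ratio test on column x4 — row 1: 29/2 = 29/2; row 2: 26/1 = 26; row 3: 21/3 = 7. Minimum is 7 at row 3 (s3 leaves); pivot element 3.
Pivot on row 3; the z-row RHS becomes 0 − (-7)·7 = 49.
Next entering variable (most negative z-row entry -4/3): x1.
Ratio test on column x1 — row 1: 15/(5/3) = 9; row 2: 19/(7/3) = 57/7; row 3: 7/(2/3) = 21/2. Minimum is 57/7 at row 2 (s2 leaves); pivot element 7/3.
After the second pivot the z-row RHS is 49 − (-4/3)·(57/7) = 419/7.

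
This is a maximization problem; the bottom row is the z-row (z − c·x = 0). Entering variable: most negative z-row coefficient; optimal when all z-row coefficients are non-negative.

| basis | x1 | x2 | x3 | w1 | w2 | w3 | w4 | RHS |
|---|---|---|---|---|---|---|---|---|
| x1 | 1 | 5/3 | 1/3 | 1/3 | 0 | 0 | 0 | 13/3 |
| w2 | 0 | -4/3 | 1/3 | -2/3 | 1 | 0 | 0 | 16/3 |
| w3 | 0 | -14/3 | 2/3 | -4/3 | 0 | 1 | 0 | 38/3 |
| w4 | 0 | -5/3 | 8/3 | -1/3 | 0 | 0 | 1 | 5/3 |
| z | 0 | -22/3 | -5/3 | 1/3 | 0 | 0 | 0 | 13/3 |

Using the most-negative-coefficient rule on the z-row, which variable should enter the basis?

x2

Negative z-row entries: x2: -22/3, x3: -5/3.
The most negative is -22/3 in column x2, so x2 enters.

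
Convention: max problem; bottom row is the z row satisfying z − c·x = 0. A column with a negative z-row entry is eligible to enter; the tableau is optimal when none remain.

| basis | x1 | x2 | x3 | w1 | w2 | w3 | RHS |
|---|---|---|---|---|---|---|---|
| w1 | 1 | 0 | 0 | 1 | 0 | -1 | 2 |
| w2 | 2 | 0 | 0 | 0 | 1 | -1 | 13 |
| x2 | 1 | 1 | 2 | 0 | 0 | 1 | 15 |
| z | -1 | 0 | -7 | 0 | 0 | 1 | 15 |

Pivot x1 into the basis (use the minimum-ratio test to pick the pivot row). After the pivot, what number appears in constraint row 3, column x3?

2

Ratio test on column x1 — row 1: 2/1 = 2; row 2: 13/2 = 13/2; row 3: 15/1 = 15. Minimum is 2 at row 1 (w1 leaves); pivot element 1.
Divide row 1 by 1; eliminate column x1 from the other rows.
Row 3 update in column x3: 2 − 1·0 = 2.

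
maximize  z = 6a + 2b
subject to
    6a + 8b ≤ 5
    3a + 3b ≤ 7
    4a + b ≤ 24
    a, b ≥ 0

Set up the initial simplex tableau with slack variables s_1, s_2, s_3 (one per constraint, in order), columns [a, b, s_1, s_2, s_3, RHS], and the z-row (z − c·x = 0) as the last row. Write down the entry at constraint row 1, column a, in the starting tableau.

Constraint 1 has coefficient 6 on a.

6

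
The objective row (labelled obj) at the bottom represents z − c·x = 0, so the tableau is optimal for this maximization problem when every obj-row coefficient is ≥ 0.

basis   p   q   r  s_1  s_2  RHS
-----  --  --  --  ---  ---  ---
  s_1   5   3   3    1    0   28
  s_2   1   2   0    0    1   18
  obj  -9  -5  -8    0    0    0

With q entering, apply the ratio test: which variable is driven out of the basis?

Column q entries and ratios — s_1: 28/3 = 28/3; s_2: 18/2 = 9.
Smallest ratio is 9 in the row of s_2, so s_2 leaves.

s_2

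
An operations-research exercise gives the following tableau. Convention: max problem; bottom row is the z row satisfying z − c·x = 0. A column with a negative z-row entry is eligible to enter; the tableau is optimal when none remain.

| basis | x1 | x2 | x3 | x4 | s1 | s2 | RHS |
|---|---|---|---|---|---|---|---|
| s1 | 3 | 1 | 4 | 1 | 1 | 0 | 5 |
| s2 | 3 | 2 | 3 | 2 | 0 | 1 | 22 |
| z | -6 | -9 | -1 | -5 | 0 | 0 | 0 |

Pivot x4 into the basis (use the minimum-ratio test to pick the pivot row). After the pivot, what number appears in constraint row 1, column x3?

Ratio test on column x4 — row 1: 5/1 = 5; row 2: 22/2 = 11. Minimum is 5 at row 1 (s1 leaves); pivot element 1.
Divide row 1 by 1; eliminate column x4 from the other rows.
In the new row 1, the x3 entry is the old entry divided by the pivot: 4/1 = 4.

4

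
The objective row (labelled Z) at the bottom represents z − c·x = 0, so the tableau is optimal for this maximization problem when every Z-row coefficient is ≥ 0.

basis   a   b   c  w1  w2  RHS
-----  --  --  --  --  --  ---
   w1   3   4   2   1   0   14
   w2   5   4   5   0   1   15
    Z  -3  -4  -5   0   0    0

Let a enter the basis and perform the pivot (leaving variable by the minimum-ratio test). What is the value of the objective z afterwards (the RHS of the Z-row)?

9

Ratio test on column a — row 1: 14/3 = 14/3; row 2: 15/5 = 3. Minimum is 3 at row 2 (w2 leaves); pivot element 5.
Pivot on row 2; the Z-row RHS becomes 0 − (-3)·3 = 9.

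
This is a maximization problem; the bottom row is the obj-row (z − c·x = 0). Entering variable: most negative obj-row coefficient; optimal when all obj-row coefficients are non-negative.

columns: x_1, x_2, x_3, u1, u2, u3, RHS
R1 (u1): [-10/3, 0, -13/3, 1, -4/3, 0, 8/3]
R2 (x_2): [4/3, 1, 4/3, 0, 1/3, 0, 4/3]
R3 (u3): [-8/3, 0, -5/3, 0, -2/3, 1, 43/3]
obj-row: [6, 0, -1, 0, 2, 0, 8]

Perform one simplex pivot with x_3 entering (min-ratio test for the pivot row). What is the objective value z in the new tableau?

9

Ratio test on column x_3 — row 1: entry -13/3 ≤ 0; row 2: (4/3)/(4/3) = 1; row 3: entry -5/3 ≤ 0. Minimum is 1 at row 2 (x_2 leaves); pivot element 4/3.
Pivot on row 2; the obj-row RHS becomes 8 − (-1)·1 = 9.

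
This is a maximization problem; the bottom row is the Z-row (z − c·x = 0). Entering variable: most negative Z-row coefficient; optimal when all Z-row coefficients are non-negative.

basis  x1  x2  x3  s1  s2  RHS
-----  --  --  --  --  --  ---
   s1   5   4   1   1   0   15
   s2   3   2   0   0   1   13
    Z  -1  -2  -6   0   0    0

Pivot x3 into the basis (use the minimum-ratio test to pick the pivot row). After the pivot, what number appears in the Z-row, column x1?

Ratio test on column x3 — row 1: 15/1 = 15; row 2: entry 0 ≤ 0. Minimum is 15 at row 1 (s1 leaves); pivot element 1.
Divide row 1 by 1; eliminate column x3 from the other rows.
Z-row update in column x1: -1 − (-6)·5 = 29.

29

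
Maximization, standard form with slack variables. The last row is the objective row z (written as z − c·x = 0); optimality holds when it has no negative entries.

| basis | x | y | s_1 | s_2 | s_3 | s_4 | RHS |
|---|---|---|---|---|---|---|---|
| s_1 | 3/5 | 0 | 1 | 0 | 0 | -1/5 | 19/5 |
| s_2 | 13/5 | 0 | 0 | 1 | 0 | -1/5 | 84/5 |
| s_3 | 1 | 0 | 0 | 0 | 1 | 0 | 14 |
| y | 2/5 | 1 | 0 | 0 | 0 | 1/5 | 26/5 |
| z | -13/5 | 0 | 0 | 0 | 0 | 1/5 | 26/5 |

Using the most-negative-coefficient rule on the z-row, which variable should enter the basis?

Negative z-row entries: x: -13/5.
The most negative is -13/5 in column x, so x enters.

x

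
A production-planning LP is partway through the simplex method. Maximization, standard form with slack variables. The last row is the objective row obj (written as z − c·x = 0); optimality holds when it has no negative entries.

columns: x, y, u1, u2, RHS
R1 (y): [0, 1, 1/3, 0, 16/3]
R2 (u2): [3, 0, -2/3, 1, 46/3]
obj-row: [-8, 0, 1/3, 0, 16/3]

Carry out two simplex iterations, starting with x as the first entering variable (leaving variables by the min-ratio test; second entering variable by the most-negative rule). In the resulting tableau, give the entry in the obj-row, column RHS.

208/3

Ratio test on column x — row 1: entry 0 ≤ 0; row 2: (46/3)/3 = 46/9. Minimum is 46/9 at row 2 (u2 leaves); pivot element 3.
Divide row 2 by 3; eliminate column x from the other rows.
Second iteration: most negative obj-row entry is -13/9 in column u1, so u1 enters.
Ratio test on column u1 — row 1: (16/3)/(1/3) = 16; row 2: entry -2/9 ≤ 0. Minimum is 16 at row 1 (y leaves); pivot element 1/3.
Divide row 1 by 1/3; eliminate column u1 from the other rows.
After both pivots, the entry at the obj-row, column RHS is 208/3.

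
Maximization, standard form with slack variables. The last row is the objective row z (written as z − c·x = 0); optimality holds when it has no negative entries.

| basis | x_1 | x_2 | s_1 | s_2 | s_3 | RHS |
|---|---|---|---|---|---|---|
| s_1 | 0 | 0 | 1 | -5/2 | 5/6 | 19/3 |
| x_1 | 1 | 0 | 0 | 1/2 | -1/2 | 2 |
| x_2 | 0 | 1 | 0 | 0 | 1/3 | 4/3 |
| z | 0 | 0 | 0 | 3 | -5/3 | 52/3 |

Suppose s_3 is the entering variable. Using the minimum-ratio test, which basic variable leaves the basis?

Column s_3 entries and ratios — s_1: (19/3)/(5/6) = 38/5; x_1: -1/2 ≤ 0, skip; x_2: (4/3)/(1/3) = 4.
Smallest ratio is 4 in the row of x_2, so x_2 leaves.

x_2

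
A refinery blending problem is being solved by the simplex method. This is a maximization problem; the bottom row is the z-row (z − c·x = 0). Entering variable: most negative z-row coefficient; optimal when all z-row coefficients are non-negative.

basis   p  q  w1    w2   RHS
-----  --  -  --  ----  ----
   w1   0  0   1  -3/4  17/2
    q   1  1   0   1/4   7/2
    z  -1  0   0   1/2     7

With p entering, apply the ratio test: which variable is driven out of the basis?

Column p entries and ratios — w1: 0 ≤ 0, skip; q: (7/2)/1 = 7/2.
Smallest ratio is 7/2 in the row of q, so q leaves.

q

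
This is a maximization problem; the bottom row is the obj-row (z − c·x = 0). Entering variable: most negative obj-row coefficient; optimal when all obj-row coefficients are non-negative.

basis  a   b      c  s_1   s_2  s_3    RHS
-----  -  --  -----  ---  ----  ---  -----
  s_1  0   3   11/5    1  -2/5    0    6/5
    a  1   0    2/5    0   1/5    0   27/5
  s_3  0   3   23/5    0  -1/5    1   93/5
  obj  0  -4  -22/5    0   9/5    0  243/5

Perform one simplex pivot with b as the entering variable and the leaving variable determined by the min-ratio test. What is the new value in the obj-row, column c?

-22/15

Ratio test on column b — row 1: (6/5)/3 = 2/5; row 2: entry 0 ≤ 0; row 3: (93/5)/3 = 31/5. Minimum is 2/5 at row 1 (s_1 leaves); pivot element 3.
Divide row 1 by 3; eliminate column b from the other rows.
obj-row update in column c: -22/5 − (-4)·(11/15) = -22/15.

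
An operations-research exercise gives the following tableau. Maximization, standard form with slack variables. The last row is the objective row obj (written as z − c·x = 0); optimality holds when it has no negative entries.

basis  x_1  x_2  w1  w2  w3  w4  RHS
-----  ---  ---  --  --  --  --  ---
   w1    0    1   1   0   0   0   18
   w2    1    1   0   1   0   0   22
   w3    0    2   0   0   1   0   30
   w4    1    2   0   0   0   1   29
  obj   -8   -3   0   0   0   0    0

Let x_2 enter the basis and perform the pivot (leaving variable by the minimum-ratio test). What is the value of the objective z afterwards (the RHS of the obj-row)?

87/2

Ratio test on column x_2 — row 1: 18/1 = 18; row 2: 22/1 = 22; row 3: 30/2 = 15; row 4: 29/2 = 29/2. Minimum is 29/2 at row 4 (w4 leaves); pivot element 2.
Pivot on row 4; the obj-row RHS becomes 0 − (-3)·(29/2) = 87/2.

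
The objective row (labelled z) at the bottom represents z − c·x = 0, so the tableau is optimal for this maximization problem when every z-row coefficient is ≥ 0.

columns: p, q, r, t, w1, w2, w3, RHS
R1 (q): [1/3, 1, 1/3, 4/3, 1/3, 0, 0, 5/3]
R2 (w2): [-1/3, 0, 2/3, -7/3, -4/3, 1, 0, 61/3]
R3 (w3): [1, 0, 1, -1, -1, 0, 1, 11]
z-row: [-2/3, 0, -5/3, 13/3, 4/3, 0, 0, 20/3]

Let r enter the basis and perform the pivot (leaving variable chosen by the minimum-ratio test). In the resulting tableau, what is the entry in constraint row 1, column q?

3

Ratio test on column r — row 1: (5/3)/(1/3) = 5; row 2: (61/3)/(2/3) = 61/2; row 3: 11/1 = 11. Minimum is 5 at row 1 (q leaves); pivot element 1/3.
Divide row 1 by 1/3; eliminate column r from the other rows.
In the new row 1, the q entry is the old entry divided by the pivot: 1/(1/3) = 3.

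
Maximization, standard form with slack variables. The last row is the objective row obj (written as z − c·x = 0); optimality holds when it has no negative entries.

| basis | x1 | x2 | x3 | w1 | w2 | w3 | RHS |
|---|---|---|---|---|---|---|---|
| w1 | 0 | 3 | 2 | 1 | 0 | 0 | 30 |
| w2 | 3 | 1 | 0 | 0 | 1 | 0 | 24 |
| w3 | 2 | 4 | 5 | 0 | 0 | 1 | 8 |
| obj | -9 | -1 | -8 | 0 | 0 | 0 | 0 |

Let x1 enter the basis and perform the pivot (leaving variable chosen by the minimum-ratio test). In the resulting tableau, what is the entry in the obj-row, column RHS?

36

Ratio test on column x1 — row 1: entry 0 ≤ 0; row 2: 24/3 = 8; row 3: 8/2 = 4. Minimum is 4 at row 3 (w3 leaves); pivot element 2.
Divide row 3 by 2; eliminate column x1 from the other rows.
obj-row update in column RHS: 0 − (-9)·4 = 36.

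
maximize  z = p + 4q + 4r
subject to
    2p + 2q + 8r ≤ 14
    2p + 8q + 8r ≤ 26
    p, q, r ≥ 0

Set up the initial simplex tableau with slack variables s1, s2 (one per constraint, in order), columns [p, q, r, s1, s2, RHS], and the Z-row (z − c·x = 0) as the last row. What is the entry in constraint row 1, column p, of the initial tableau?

2

Constraint 1 has coefficient 2 on p.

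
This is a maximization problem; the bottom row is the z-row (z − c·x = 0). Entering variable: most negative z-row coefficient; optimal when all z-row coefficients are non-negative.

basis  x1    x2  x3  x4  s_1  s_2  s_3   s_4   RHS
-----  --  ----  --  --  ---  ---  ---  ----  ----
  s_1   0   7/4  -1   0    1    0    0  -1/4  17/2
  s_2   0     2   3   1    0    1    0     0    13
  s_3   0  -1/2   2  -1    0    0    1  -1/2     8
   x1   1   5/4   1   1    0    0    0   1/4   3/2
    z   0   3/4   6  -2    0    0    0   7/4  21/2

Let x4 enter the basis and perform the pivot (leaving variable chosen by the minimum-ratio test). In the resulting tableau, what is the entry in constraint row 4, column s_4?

1/4

Ratio test on column x4 — row 1: entry 0 ≤ 0; row 2: 13/1 = 13; row 3: entry -1 ≤ 0; row 4: (3/2)/1 = 3/2. Minimum is 3/2 at row 4 (x1 leaves); pivot element 1.
Divide row 4 by 1; eliminate column x4 from the other rows.
In the new row 4, the s_4 entry is the old entry divided by the pivot: (1/4)/1 = 1/4.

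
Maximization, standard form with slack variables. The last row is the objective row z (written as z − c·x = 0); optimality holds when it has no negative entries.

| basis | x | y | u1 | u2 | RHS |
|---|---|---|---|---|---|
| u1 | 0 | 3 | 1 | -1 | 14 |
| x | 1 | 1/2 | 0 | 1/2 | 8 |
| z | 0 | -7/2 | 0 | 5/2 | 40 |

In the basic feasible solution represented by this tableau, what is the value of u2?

u2 is not in the basis, so in the current basic feasible solution u2 = 0.

0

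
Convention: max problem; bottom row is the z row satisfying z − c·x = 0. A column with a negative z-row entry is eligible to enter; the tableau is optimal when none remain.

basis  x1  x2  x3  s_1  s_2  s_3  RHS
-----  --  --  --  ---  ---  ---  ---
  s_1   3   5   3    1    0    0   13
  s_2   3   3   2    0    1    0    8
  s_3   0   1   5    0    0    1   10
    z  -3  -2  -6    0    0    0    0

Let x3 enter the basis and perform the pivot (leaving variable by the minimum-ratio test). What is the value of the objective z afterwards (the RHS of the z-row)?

12

Ratio test on column x3 — row 1: 13/3 = 13/3; row 2: 8/2 = 4; row 3: 10/5 = 2. Minimum is 2 at row 3 (s_3 leaves); pivot element 5.
Pivot on row 3; the z-row RHS becomes 0 − (-6)·2 = 12.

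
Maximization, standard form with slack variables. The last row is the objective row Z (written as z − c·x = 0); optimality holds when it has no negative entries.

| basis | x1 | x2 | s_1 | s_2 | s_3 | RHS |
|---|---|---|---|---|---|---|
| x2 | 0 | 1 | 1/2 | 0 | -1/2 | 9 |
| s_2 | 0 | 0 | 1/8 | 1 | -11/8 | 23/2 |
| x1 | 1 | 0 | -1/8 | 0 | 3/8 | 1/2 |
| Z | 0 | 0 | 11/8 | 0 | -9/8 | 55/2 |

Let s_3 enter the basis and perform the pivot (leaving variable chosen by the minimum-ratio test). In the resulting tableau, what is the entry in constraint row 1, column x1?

Ratio test on column s_3 — row 1: entry -1/2 ≤ 0; row 2: entry -11/8 ≤ 0; row 3: (1/2)/(3/8) = 4/3. Minimum is 4/3 at row 3 (x1 leaves); pivot element 3/8.
Divide row 3 by 3/8; eliminate column s_3 from the other rows.
Row 1 update in column x1: 0 − (-1/2)·(8/3) = 4/3.

4/3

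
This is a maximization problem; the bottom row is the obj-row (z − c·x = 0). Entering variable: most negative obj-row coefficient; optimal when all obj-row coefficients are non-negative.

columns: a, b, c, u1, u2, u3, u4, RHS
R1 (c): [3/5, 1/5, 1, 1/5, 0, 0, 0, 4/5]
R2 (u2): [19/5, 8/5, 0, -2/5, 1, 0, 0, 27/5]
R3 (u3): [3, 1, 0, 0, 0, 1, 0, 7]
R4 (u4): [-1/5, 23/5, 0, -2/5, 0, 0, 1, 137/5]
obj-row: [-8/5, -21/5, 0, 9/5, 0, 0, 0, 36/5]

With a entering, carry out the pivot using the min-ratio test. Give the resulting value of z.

Ratio test on column a — row 1: (4/5)/(3/5) = 4/3; row 2: (27/5)/(19/5) = 27/19; row 3: 7/3 = 7/3; row 4: entry -1/5 ≤ 0. Minimum is 4/3 at row 1 (c leaves); pivot element 3/5.
Pivot on row 1; the obj-row RHS becomes 36/5 − (-8/5)·(4/3) = 28/3.

28/3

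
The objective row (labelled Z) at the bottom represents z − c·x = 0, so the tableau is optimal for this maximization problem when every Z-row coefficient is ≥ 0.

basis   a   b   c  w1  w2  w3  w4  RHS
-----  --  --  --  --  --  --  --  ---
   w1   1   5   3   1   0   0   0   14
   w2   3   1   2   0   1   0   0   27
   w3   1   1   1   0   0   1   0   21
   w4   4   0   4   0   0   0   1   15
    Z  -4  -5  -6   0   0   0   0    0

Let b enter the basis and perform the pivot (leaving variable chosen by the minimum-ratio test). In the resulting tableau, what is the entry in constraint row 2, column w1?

Ratio test on column b — row 1: 14/5 = 14/5; row 2: 27/1 = 27; row 3: 21/1 = 21; row 4: entry 0 ≤ 0. Minimum is 14/5 at row 1 (w1 leaves); pivot element 5.
Divide row 1 by 5; eliminate column b from the other rows.
Row 2 update in column w1: 0 − 1·(1/5) = -1/5.

-1/5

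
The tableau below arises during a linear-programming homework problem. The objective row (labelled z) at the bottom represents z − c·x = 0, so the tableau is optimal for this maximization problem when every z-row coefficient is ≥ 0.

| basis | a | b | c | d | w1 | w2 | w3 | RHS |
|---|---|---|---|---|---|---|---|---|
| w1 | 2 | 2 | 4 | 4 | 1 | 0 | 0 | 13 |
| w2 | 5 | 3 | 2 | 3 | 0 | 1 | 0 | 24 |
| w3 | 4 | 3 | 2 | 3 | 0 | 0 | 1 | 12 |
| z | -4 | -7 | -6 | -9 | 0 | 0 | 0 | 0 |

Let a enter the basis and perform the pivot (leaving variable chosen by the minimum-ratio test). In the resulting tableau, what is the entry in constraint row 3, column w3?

1/4

Ratio test on column a — row 1: 13/2 = 13/2; row 2: 24/5 = 24/5; row 3: 12/4 = 3. Minimum is 3 at row 3 (w3 leaves); pivot element 4.
Divide row 3 by 4; eliminate column a from the other rows.
In the new row 3, the w3 entry is the old entry divided by the pivot: 1/4 = 1/4.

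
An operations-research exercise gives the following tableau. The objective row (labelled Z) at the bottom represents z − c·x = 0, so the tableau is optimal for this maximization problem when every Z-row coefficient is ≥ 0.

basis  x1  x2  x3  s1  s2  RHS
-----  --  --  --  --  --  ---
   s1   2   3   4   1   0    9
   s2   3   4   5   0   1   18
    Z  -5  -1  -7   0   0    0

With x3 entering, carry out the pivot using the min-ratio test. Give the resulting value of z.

Ratio test on column x3 — row 1: 9/4 = 9/4; row 2: 18/5 = 18/5. Minimum is 9/4 at row 1 (s1 leaves); pivot element 4.
Pivot on row 1; the Z-row RHS becomes 0 − (-7)·(9/4) = 63/4.

63/4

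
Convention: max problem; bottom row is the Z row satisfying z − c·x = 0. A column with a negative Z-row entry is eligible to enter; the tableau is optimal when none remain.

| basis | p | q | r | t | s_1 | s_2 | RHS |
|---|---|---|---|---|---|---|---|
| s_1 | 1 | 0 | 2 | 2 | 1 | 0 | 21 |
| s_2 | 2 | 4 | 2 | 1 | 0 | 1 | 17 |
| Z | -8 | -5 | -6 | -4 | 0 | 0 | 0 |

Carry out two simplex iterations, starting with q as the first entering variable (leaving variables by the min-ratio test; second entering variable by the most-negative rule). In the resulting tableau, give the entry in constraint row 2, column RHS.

17/2

Ratio test on column q — row 1: entry 0 ≤ 0; row 2: 17/4 = 17/4. Minimum is 17/4 at row 2 (s_2 leaves); pivot element 4.
Divide row 2 by 4; eliminate column q from the other rows.
Second iteration: most negative Z-row entry is -11/2 in column p, so p enters.
Ratio test on column p — row 1: 21/1 = 21; row 2: (17/4)/(1/2) = 17/2. Minimum is 17/2 at row 2 (q leaves); pivot element 1/2.
Divide row 2 by 1/2; eliminate column p from the other rows.
After both pivots, the entry at constraint row 2, column RHS is 17/2.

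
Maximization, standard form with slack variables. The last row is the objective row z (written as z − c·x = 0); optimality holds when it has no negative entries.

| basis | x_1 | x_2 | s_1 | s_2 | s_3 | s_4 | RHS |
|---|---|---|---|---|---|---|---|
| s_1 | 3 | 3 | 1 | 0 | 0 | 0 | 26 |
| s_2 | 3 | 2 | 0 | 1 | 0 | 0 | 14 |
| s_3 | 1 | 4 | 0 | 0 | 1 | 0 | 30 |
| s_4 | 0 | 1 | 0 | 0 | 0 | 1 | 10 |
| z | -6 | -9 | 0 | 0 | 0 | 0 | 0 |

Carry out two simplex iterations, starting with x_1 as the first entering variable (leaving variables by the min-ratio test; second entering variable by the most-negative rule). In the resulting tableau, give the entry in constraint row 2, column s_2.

1/2

Ratio test on column x_1 — row 1: 26/3 = 26/3; row 2: 14/3 = 14/3; row 3: 30/1 = 30; row 4: entry 0 ≤ 0. Minimum is 14/3 at row 2 (s_2 leaves); pivot element 3.
Divide row 2 by 3; eliminate column x_1 from the other rows.
Second iteration: most negative z-row entry is -5 in column x_2, so x_2 enters.
Ratio test on column x_2 — row 1: 12/1 = 12; row 2: (14/3)/(2/3) = 7; row 3: (76/3)/(10/3) = 38/5; row 4: 10/1 = 10. Minimum is 7 at row 2 (x_1 leaves); pivot element 2/3.
Divide row 2 by 2/3; eliminate column x_2 from the other rows.
After both pivots, the entry at constraint row 2, column s_2 is 1/2.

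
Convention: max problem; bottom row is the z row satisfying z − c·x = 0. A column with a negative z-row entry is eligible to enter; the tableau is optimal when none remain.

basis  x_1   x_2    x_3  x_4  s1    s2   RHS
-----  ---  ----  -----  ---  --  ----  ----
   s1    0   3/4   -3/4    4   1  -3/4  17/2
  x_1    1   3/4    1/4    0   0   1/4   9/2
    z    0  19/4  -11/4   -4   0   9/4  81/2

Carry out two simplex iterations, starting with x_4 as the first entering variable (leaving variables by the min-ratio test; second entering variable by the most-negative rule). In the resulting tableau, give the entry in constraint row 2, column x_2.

Ratio test on column x_4 — row 1: (17/2)/4 = 17/8; row 2: entry 0 ≤ 0. Minimum is 17/8 at row 1 (s1 leaves); pivot element 4.
Divide row 1 by 4; eliminate column x_4 from the other rows.
Second iteration: most negative z-row entry is -7/2 in column x_3, so x_3 enters.
Ratio test on column x_3 — row 1: entry -3/16 ≤ 0; row 2: (9/2)/(1/4) = 18. Minimum is 18 at row 2 (x_1 leaves); pivot element 1/4.
Divide row 2 by 1/4; eliminate column x_3 from the other rows.
After both pivots, the entry at constraint row 2, column x_2 is 3.

3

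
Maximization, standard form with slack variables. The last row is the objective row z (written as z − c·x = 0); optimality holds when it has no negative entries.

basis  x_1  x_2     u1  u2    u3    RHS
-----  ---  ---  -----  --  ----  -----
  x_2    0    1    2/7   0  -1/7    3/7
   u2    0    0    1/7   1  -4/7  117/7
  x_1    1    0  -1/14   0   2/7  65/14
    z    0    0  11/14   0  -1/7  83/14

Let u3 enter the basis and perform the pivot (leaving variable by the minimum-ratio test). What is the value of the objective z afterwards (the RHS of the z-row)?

Ratio test on column u3 — row 1: entry -1/7 ≤ 0; row 2: entry -4/7 ≤ 0; row 3: (65/14)/(2/7) = 65/4. Minimum is 65/4 at row 3 (x_1 leaves); pivot element 2/7.
Pivot on row 3; the z-row RHS becomes 83/14 − (-1/7)·(65/4) = 33/4.

33/4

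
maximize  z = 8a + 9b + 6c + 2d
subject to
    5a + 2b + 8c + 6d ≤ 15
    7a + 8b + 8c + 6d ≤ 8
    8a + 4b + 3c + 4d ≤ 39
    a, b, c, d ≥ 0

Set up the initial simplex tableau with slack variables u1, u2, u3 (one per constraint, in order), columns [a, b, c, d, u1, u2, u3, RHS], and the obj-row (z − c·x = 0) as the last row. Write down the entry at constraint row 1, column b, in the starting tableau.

2

Constraint 1 has coefficient 2 on b.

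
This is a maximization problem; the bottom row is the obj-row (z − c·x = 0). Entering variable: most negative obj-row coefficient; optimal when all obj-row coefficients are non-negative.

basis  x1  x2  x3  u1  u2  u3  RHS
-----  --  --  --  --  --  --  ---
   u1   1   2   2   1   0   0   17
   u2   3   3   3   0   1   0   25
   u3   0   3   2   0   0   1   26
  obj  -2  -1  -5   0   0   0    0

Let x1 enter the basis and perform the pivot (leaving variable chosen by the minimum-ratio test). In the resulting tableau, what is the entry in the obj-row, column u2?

Ratio test on column x1 — row 1: 17/1 = 17; row 2: 25/3 = 25/3; row 3: entry 0 ≤ 0. Minimum is 25/3 at row 2 (u2 leaves); pivot element 3.
Divide row 2 by 3; eliminate column x1 from the other rows.
obj-row update in column u2: 0 − (-2)·(1/3) = 2/3.

2/3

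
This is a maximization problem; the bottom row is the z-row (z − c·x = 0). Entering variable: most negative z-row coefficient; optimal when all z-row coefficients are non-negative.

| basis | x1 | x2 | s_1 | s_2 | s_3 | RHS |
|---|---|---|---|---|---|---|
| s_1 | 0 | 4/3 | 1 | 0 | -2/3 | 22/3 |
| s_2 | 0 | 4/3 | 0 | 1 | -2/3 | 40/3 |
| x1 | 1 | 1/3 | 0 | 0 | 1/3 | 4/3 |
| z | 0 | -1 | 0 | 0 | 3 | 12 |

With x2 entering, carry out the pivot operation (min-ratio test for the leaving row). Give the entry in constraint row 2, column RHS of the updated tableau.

8

Ratio test on column x2 — row 1: (22/3)/(4/3) = 11/2; row 2: (40/3)/(4/3) = 10; row 3: (4/3)/(1/3) = 4. Minimum is 4 at row 3 (x1 leaves); pivot element 1/3.
Divide row 3 by 1/3; eliminate column x2 from the other rows.
Row 2 update in column RHS: 40/3 − (4/3)·4 = 8.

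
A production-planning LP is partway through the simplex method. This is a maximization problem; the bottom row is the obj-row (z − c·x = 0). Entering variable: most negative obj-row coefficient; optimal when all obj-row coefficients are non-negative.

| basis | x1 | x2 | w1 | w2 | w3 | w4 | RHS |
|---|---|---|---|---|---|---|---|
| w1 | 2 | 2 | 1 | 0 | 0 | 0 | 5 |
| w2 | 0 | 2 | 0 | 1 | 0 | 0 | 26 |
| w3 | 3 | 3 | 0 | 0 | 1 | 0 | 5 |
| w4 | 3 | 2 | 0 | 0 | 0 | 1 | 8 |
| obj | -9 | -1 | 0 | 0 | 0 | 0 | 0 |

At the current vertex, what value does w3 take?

5

w3 is basic (row 3); its value is the RHS of that row, 5.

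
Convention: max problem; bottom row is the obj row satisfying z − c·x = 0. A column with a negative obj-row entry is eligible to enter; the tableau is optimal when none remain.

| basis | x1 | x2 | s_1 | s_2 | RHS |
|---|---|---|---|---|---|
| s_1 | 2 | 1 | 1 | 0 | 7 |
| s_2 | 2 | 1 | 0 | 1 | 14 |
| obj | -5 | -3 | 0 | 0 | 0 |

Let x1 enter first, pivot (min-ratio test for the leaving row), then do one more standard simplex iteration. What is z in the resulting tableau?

Ratio test on column x1 — row 1: 7/2 = 7/2; row 2: 14/2 = 7. Minimum is 7/2 at row 1 (s_1 leaves); pivot element 2.
Pivot on row 1; the obj-row RHS becomes 0 − (-5)·(7/2) = 35/2.
Next entering variable (most negative obj-row entry -1/2): x2.
Ratio test on column x2 — row 1: (7/2)/(1/2) = 7; row 2: entry 0 ≤ 0. Minimum is 7 at row 1 (x1 leaves); pivot element 1/2.
After the second pivot the obj-row RHS is 35/2 − (-1/2)·7 = 21.

21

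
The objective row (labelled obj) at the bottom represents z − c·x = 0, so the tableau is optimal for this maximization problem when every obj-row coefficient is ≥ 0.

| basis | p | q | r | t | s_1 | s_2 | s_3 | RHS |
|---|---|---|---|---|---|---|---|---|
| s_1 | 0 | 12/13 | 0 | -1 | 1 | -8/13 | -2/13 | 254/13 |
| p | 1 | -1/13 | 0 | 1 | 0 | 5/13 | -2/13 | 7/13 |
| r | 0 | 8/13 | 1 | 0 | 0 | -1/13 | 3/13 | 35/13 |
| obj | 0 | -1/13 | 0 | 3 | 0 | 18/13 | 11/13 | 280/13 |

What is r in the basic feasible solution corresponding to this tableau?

35/13

r is basic (row 3); its value is the RHS of that row, 35/13.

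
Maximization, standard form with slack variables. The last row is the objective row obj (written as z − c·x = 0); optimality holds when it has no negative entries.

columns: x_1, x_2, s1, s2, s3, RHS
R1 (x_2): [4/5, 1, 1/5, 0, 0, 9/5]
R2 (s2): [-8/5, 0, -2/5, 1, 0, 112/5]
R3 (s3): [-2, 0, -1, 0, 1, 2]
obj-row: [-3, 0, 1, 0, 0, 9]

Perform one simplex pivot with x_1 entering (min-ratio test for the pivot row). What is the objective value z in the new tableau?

63/4

Ratio test on column x_1 — row 1: (9/5)/(4/5) = 9/4; row 2: entry -8/5 ≤ 0; row 3: entry -2 ≤ 0. Minimum is 9/4 at row 1 (x_2 leaves); pivot element 4/5.
Pivot on row 1; the obj-row RHS becomes 9 − (-3)·(9/4) = 63/4.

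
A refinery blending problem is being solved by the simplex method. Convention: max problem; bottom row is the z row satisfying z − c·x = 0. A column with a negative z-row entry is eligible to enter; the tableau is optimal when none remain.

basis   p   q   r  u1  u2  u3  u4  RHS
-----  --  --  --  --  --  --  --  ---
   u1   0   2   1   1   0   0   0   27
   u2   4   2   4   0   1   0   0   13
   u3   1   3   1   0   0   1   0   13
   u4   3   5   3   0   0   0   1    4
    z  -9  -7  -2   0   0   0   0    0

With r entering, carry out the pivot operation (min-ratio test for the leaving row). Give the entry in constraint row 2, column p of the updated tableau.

0

Ratio test on column r — row 1: 27/1 = 27; row 2: 13/4 = 13/4; row 3: 13/1 = 13; row 4: 4/3 = 4/3. Minimum is 4/3 at row 4 (u4 leaves); pivot element 3.
Divide row 4 by 3; eliminate column r from the other rows.
Row 2 update in column p: 4 − 4·1 = 0.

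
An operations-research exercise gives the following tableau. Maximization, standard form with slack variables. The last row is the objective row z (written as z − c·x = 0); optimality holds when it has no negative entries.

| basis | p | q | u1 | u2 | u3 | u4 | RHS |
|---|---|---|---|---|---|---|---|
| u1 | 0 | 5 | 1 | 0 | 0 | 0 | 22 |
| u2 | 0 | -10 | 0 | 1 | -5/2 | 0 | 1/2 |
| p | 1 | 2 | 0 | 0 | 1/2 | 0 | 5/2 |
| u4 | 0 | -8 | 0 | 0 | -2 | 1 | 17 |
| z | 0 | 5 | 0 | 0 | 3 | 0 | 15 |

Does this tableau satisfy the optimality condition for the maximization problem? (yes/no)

Every z-row coefficient is ≥ 0, so the tableau is optimal.

yes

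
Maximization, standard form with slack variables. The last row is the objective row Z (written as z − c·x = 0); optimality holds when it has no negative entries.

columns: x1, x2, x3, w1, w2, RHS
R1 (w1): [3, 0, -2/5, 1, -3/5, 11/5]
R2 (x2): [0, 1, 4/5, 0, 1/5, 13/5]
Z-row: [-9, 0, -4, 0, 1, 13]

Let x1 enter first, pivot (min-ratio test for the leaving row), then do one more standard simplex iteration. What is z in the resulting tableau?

73/2

Ratio test on column x1 — row 1: (11/5)/3 = 11/15; row 2: entry 0 ≤ 0. Minimum is 11/15 at row 1 (w1 leaves); pivot element 3.
Pivot on row 1; the Z-row RHS becomes 13 − (-9)·(11/15) = 98/5.
Next entering variable (most negative Z-row entry -26/5): x3.
Ratio test on column x3 — row 1: entry -2/15 ≤ 0; row 2: (13/5)/(4/5) = 13/4. Minimum is 13/4 at row 2 (x2 leaves); pivot element 4/5.
After the second pivot the Z-row RHS is 98/5 − (-26/5)·(13/4) = 73/2.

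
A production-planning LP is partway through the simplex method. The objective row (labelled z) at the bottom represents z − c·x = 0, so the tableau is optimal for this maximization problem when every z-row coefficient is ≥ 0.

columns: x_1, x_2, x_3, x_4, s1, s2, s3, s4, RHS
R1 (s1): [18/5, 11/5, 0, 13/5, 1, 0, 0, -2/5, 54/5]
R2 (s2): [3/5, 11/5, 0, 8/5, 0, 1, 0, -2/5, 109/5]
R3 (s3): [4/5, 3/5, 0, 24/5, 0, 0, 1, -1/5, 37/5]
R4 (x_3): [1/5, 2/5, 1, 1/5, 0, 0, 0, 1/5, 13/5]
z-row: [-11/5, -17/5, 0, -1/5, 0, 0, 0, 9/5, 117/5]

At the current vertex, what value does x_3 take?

x_3 is basic (row 4); its value is the RHS of that row, 13/5.

13/5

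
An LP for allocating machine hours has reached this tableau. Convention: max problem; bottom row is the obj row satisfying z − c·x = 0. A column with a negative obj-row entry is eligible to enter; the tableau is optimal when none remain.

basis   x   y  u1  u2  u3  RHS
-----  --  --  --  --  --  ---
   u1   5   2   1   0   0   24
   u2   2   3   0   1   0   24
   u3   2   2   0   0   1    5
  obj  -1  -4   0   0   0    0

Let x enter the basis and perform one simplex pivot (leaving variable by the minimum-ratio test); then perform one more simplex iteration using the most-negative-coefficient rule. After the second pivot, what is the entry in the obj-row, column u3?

2

Ratio test on column x — row 1: 24/5 = 24/5; row 2: 24/2 = 12; row 3: 5/2 = 5/2. Minimum is 5/2 at row 3 (u3 leaves); pivot element 2.
Divide row 3 by 2; eliminate column x from the other rows.
Second iteration: most negative obj-row entry is -3 in column y, so y enters.
Ratio test on column y — row 1: entry -3 ≤ 0; row 2: 19/1 = 19; row 3: (5/2)/1 = 5/2. Minimum is 5/2 at row 3 (x leaves); pivot element 1.
Divide row 3 by 1; eliminate column y from the other rows.
After both pivots, the entry at the obj-row, column u3 is 2.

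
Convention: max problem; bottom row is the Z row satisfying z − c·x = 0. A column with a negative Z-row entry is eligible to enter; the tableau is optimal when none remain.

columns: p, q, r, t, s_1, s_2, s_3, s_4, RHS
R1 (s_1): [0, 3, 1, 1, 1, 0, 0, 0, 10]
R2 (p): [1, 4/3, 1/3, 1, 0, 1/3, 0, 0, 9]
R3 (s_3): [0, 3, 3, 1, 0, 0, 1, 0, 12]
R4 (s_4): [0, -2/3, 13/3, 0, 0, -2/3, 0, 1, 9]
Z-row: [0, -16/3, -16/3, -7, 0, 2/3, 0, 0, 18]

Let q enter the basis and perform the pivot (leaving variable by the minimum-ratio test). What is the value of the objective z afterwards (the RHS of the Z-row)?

Ratio test on column q — row 1: 10/3 = 10/3; row 2: 9/(4/3) = 27/4; row 3: 12/3 = 4; row 4: entry -2/3 ≤ 0. Minimum is 10/3 at row 1 (s_1 leaves); pivot element 3.
Pivot on row 1; the Z-row RHS becomes 18 − (-16/3)·(10/3) = 322/9.

322/9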